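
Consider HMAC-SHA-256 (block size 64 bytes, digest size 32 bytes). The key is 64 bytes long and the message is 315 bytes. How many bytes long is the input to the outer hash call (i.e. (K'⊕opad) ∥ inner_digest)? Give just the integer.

Key is 64 ≤ 64 bytes, zero-padded: |K'| = 64.
Outer input = (K'⊕opad) ∥ H(inner) → 64 + 32 = 96 bytes.

96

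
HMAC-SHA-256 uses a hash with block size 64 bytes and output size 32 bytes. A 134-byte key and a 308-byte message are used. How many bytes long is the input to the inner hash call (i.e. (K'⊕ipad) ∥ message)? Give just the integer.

372

Key is 134 > 64 bytes, so it is hashed to 32 bytes then zero-padded to 64: |K'| = 64.
Inner input = (K'⊕ipad) ∥ m → 64 + 308 = 372 bytes.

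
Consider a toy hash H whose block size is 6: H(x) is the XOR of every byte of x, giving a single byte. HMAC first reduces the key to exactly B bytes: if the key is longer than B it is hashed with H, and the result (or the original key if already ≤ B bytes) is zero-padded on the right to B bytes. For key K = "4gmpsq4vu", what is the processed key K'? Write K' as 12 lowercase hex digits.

7b0000000000

|K| = 9 > B = 6, so first hash the key.
H(K): XOR 34⊕67⊕6d⊕70⊕73⊕71⊕34⊕76⊕75 = 7b.
Zero-pad H(K) = 7b to 6 bytes: K' = 7b 00 00 00 00 00.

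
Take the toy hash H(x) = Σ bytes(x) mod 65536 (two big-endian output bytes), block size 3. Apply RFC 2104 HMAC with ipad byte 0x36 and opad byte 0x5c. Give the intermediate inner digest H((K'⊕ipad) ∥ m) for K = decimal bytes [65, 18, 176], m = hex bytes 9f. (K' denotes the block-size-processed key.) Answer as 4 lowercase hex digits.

Key decimal bytes [65, 18, 176] = 41 12 b0 is exactly B = 3 bytes: K' = 41 12 b0.
K' ⊕ ipad = 77 24 86.
Inner input = 77 24 86 ∥ 9f.
Inner hash: sum = 119+36+134+159 = 448 → 01 c0.

01c0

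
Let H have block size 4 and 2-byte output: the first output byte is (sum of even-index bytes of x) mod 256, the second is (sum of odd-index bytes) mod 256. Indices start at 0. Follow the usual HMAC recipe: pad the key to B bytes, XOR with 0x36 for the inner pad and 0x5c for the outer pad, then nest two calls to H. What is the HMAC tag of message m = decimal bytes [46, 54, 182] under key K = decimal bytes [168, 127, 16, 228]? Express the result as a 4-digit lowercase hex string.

e82c

Key decimal bytes [168, 127, 16, 228] = a8 7f 10 e4 is exactly B = 4 bytes: K' = a8 7f 10 e4.
K' ⊕ ipad = 9e 49 26 d2.  K' ⊕ opad = f4 23 4c b8.
Inner input = (K'⊕ipad) ∥ m = 9e 49 26 d2 ∥ 2e 36 b6.
Inner hash: even-index sum = 424 mod 256 = 168; odd-index sum = 337 mod 256 = 81 → a8 51.
Outer input = (K'⊕opad) ∥ inner = f4 23 4c b8 ∥ a8 51.
Outer hash (tag): even-index sum = 488 mod 256 = 232; odd-index sum = 300 mod 256 = 44 → e8 2c.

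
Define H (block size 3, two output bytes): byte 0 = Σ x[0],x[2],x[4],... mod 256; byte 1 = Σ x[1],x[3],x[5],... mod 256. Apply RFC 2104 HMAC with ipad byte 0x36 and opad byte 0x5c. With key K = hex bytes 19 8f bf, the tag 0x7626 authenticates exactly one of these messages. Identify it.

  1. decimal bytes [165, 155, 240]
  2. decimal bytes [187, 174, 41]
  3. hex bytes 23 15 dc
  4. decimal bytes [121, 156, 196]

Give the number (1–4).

Key hex bytes 19 8f bf is exactly B = 3 bytes: K' = 19 8f bf.
K' ⊕ ipad = 2f b9 89; K' ⊕ opad = 45 d3 e3.
m1: inner = H(2f b9 89 a5 9b f0) = 53 4e; tag = H(45 d3 e3 53 4e) = 7626 ← matches
m2: inner = H(2f b9 89 bb ae 29) = 66 9d; tag = H(45 d3 e3 66 9d) = c539
m3: inner = H(2f b9 89 23 15 dc) = cd b8; tag = H(45 d3 e3 cd b8) = e0a0
m4: inner = H(2f b9 89 79 9c c4) = 54 f6; tag = H(45 d3 e3 54 f6) = 1e27

1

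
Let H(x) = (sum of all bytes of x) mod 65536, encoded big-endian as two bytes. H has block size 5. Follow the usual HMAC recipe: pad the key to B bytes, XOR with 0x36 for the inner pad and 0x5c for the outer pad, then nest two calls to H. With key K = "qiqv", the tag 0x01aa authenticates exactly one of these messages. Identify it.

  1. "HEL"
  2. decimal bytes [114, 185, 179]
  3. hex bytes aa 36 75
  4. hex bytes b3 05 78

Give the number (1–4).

4

Key "qiqv" = 71 69 71 76 is 4 bytes ≤ B = 5; zero-pad to 5 bytes: K' = 71 69 71 76 00.
K' ⊕ ipad = 47 5f 47 40 36; K' ⊕ opad = 2d 35 2d 2a 5c.
m1: inner = H(47 5f 47 40 36 48 45 4c) = 02 3c; tag = H(2d 35 2d 2a 5c 02 3c) = 0153
m2: inner = H(47 5f 47 40 36 72 b9 b3) = 03 41; tag = H(2d 35 2d 2a 5c 03 41) = 0159
m3: inner = H(47 5f 47 40 36 aa 36 75) = 02 b8; tag = H(2d 35 2d 2a 5c 02 b8) = 01cf
m4: inner = H(47 5f 47 40 36 b3 05 78) = 02 93; tag = H(2d 35 2d 2a 5c 02 93) = 01aa ← matches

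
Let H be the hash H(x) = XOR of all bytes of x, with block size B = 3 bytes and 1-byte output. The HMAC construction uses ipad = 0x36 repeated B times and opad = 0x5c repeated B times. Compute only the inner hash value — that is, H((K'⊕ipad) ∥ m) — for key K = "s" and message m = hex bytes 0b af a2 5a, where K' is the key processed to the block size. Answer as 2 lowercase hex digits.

19

Key "s" = 73 is 1 byte ≤ B = 3; zero-pad to 3 bytes: K' = 73 00 00.
K' ⊕ ipad = 45 36 36.
Inner input = 45 36 36 ∥ 0b af a2 5a.
Inner hash: XOR 45⊕36⊕36⊕0b⊕af⊕a2⊕5a = 19.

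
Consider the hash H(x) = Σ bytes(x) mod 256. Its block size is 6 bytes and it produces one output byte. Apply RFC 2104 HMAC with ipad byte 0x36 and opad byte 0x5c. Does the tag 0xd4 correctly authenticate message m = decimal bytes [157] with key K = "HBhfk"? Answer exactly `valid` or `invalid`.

invalid

Key "HBhfk" = 48 42 68 66 6b is 5 bytes ≤ B = 6; zero-pad to 6 bytes: K' = 48 42 68 66 6b 00.
K' ⊕ ipad = 7e 74 5e 50 5d 36; K' ⊕ opad = 14 1e 34 3a 37 5c.
Inner hash: sum = 126+116+94+80+93+54+157 = 720; mod 256 = 208 → d0.
Outer hash (recomputed tag): sum = 20+30+52+58+55+92+208 = 515; mod 256 = 3 → 03.
Recomputed tag = 03; claimed = d4 → mismatch.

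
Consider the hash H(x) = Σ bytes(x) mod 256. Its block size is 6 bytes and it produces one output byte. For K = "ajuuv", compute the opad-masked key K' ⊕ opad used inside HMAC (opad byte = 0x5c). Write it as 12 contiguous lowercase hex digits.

3d3629292a5c

Key "ajuuv" = 61 6a 75 75 76 is 5 bytes ≤ B = 6; zero-pad to 6 bytes: K' = 61 6a 75 75 76 00.
XOR each byte with 0x5c: 61⊕5c=3d, 6a⊕5c=36, 75⊕5c=29, 75⊕5c=29, 76⊕5c=2a, 00⊕5c=5c.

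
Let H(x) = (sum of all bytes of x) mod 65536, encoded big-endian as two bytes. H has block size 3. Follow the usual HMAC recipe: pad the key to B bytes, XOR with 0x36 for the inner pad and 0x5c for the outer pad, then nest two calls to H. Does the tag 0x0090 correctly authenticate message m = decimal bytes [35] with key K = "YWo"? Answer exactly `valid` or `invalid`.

valid

Key "YWo" = 59 57 6f is exactly B = 3 bytes: K' = 59 57 6f.
K' ⊕ ipad = 6f 61 59; K' ⊕ opad = 05 0b 33.
Inner hash: sum = 111+97+89+35 = 332 → 01 4c.
Outer hash (recomputed tag): sum = 5+11+51+1+76 = 144 → 00 90.
Recomputed tag = 0090; claimed = 0090 → match.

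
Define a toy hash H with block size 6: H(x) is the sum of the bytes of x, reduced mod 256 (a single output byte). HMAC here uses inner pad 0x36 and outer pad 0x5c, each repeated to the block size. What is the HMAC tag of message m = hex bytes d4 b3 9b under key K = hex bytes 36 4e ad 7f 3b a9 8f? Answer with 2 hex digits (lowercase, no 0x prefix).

90

Key hex bytes 36 4e ad 7f 3b a9 8f is 7 bytes > B = 6, so hash it first: H(key) = 23, then zero-pad to 6 bytes: K' = 23 00 00 00 00 00.
K' ⊕ ipad = 15 36 36 36 36 36.  K' ⊕ opad = 7f 5c 5c 5c 5c 5c.
Inner input = (K'⊕ipad) ∥ m = 15 36 36 36 36 36 ∥ d4 b3 9b.
Inner hash: sum = 21+54+54+54+54+54+212+179+155 = 837; mod 256 = 69 → 45.
Outer input = (K'⊕opad) ∥ inner = 7f 5c 5c 5c 5c 5c ∥ 45.
Outer hash (tag): sum = 127+92+92+92+92+92+69 = 656; mod 256 = 144 → 90.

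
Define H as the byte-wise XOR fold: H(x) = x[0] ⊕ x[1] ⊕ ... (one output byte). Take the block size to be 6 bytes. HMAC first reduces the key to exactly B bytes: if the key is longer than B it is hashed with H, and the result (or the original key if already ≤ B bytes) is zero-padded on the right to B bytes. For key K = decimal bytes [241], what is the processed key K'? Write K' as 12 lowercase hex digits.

Key decimal bytes [241] = f1 is 1 byte ≤ B = 6; zero-pad to 6 bytes: K' = f1 00 00 00 00 00.

f10000000000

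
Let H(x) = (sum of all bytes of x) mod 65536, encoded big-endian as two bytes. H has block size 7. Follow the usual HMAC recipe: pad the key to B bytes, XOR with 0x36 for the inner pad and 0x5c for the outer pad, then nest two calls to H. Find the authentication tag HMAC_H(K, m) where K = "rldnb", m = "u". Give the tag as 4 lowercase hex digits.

023d

Key "rldnb" = 72 6c 64 6e 62 is 5 bytes ≤ B = 7; zero-pad to 7 bytes: K' = 72 6c 64 6e 62 00 00.
K' ⊕ ipad = 44 5a 52 58 54 36 36.  K' ⊕ opad = 2e 30 38 32 3e 5c 5c.
Inner input = (K'⊕ipad) ∥ m = 44 5a 52 58 54 36 36 ∥ 75.
Inner hash: sum = 68+90+82+88+84+54+54+117 = 637 → 02 7d.
Outer input = (K'⊕opad) ∥ inner = 2e 30 38 32 3e 5c 5c ∥ 02 7d.
Outer hash (tag): sum = 46+48+56+50+62+92+92+2+125 = 573 → 02 3d.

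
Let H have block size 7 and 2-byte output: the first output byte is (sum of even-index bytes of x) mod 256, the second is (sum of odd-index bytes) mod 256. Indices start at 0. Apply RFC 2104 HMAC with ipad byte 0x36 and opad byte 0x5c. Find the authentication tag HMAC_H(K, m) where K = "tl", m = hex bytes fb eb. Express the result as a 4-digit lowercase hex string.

fdb7

Key "tl" = 74 6c is 2 bytes ≤ B = 7; zero-pad to 7 bytes: K' = 74 6c 00 00 00 00 00.
K' ⊕ ipad = 42 5a 36 36 36 36 36.  K' ⊕ opad = 28 30 5c 5c 5c 5c 5c.
Inner input = (K'⊕ipad) ∥ m = 42 5a 36 36 36 36 36 ∥ fb eb.
Inner hash: even-index sum = 463 mod 256 = 207; odd-index sum = 449 mod 256 = 193 → cf c1.
Outer input = (K'⊕opad) ∥ inner = 28 30 5c 5c 5c 5c 5c ∥ cf c1.
Outer hash (tag): even-index sum = 509 mod 256 = 253; odd-index sum = 439 mod 256 = 183 → fd b7.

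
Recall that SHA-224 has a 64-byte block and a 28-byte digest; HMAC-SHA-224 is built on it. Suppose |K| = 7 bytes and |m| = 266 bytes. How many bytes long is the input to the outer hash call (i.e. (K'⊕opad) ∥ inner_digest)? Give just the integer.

Key is 7 ≤ 64 bytes, zero-padded: |K'| = 64.
Outer input = (K'⊕opad) ∥ H(inner) → 64 + 28 = 92 bytes.

92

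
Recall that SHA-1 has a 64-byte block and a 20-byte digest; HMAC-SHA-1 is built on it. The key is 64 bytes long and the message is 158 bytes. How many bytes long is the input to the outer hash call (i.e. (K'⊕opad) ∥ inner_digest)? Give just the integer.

84

Key is 64 ≤ 64 bytes, zero-padded: |K'| = 64.
Outer input = (K'⊕opad) ∥ H(inner) → 64 + 20 = 84 bytes.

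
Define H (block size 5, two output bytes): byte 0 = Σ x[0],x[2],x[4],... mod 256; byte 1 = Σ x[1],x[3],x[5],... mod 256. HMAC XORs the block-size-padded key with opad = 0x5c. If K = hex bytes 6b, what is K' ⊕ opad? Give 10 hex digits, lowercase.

Key hex bytes 6b is 1 byte ≤ B = 5; zero-pad to 5 bytes: K' = 6b 00 00 00 00.
XOR each byte with 0x5c: 6b⊕5c=37, 00⊕5c=5c, 00⊕5c=5c, 00⊕5c=5c, 00⊕5c=5c.

375c5c5c5c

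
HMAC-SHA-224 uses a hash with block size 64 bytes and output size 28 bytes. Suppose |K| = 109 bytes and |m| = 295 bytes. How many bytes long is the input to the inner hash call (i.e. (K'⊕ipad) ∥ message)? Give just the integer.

359

Key is 109 > 64 bytes, so it is hashed to 28 bytes then zero-padded to 64: |K'| = 64.
Inner input = (K'⊕ipad) ∥ m → 64 + 295 = 359 bytes.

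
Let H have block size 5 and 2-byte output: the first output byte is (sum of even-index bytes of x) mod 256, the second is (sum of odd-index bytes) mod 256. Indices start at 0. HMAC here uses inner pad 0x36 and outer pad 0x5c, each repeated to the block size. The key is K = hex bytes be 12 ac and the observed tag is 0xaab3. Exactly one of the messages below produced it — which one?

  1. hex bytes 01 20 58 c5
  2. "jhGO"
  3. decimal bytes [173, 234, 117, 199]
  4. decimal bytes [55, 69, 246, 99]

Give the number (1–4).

3

Key hex bytes be 12 ac is 3 bytes ≤ B = 5; zero-pad to 5 bytes: K' = be 12 ac 00 00.
K' ⊕ ipad = 88 24 9a 36 36; K' ⊕ opad = e2 4e f0 5c 5c.
m1: inner = H(88 24 9a 36 36 01 20 58 c5) = 3d b3; tag = H(e2 4e f0 5c 5c 3d b3) = e1e7
m2: inner = H(88 24 9a 36 36 6a 68 47 4f) = 0f 0b; tag = H(e2 4e f0 5c 5c 0f 0b) = 39b9
m3: inner = H(88 24 9a 36 36 ad ea 75 c7) = 09 7c; tag = H(e2 4e f0 5c 5c 09 7c) = aab3 ← matches
m4: inner = H(88 24 9a 36 36 37 45 f6 63) = 00 87; tag = H(e2 4e f0 5c 5c 00 87) = b5aa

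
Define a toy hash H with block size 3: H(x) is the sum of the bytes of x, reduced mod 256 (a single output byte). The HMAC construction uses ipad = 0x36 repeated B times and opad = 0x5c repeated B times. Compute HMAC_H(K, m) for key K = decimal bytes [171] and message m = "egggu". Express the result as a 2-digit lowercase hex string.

c7

Key decimal bytes [171] = ab is 1 byte ≤ B = 3; zero-pad to 3 bytes: K' = ab 00 00.
K' ⊕ ipad = 9d 36 36.  K' ⊕ opad = f7 5c 5c.
Inner input = (K'⊕ipad) ∥ m = 9d 36 36 ∥ 65 67 67 67 75.
Inner hash: sum = 157+54+54+101+103+103+103+117 = 792; mod 256 = 24 → 18.
Outer input = (K'⊕opad) ∥ inner = f7 5c 5c ∥ 18.
Outer hash (tag): sum = 247+92+92+24 = 455; mod 256 = 199 → c7.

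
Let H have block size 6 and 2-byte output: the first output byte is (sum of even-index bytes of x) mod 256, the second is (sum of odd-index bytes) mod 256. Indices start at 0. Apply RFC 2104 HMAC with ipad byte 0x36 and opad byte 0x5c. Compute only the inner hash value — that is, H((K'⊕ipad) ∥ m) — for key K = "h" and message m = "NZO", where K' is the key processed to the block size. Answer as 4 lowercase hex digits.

Key "h" = 68 is 1 byte ≤ B = 6; zero-pad to 6 bytes: K' = 68 00 00 00 00 00.
K' ⊕ ipad = 5e 36 36 36 36 36.
Inner input = 5e 36 36 36 36 36 ∥ 4e 5a 4f.
Inner hash: even-index sum = 359 mod 256 = 103; odd-index sum = 252 mod 256 = 252 → 67 fc.

67fc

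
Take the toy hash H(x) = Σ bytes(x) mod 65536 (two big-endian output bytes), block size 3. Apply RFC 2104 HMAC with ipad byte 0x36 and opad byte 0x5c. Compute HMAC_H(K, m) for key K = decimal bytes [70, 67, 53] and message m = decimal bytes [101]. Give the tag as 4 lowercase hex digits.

Key decimal bytes [70, 67, 53] = 46 43 35 is exactly B = 3 bytes: K' = 46 43 35.
K' ⊕ ipad = 70 75 03.  K' ⊕ opad = 1a 1f 69.
Inner input = (K'⊕ipad) ∥ m = 70 75 03 ∥ 65.
Inner hash: sum = 112+117+3+101 = 333 → 01 4d.
Outer input = (K'⊕opad) ∥ inner = 1a 1f 69 ∥ 01 4d.
Outer hash (tag): sum = 26+31+105+1+77 = 240 → 00 f0.

00f0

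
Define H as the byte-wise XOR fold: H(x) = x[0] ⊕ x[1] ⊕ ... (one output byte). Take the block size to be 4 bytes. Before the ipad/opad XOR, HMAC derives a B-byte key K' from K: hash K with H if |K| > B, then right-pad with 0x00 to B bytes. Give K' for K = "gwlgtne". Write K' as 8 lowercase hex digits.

|K| = 7 > B = 4, so first hash the key.
H(K): XOR 67⊕77⊕6c⊕67⊕74⊕6e⊕65 = 64.
Zero-pad H(K) = 64 to 4 bytes: K' = 64 00 00 00.

64000000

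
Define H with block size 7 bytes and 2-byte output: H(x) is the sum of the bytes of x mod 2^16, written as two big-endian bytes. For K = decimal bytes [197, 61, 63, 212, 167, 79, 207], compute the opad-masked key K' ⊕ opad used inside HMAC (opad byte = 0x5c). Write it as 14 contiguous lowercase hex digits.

99616388fb1393

Key decimal bytes [197, 61, 63, 212, 167, 79, 207] = c5 3d 3f d4 a7 4f cf is exactly B = 7 bytes: K' = c5 3d 3f d4 a7 4f cf.
XOR each byte with 0x5c: c5⊕5c=99, 3d⊕5c=61, 3f⊕5c=63, d4⊕5c=88, a7⊕5c=fb, 4f⊕5c=13, cf⊕5c=93.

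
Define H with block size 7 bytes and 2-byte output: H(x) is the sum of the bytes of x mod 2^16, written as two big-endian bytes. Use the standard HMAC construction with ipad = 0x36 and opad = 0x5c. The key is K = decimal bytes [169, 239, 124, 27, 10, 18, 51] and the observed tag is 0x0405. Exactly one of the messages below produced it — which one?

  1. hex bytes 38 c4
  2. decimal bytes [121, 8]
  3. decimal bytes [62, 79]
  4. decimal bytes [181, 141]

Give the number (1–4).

Key decimal bytes [169, 239, 124, 27, 10, 18, 51] = a9 ef 7c 1b 0a 12 33 is exactly B = 7 bytes: K' = a9 ef 7c 1b 0a 12 33.
K' ⊕ ipad = 9f d9 4a 2d 3c 24 05; K' ⊕ opad = f5 b3 20 47 56 4e 6f.
m1: inner = H(9f d9 4a 2d 3c 24 05 38 c4) = 03 50; tag = H(f5 b3 20 47 56 4e 6f 03 50) = 0375
m2: inner = H(9f d9 4a 2d 3c 24 05 79 08) = 02 d5; tag = H(f5 b3 20 47 56 4e 6f 02 d5) = 03f9
m3: inner = H(9f d9 4a 2d 3c 24 05 3e 4f) = 02 e1; tag = H(f5 b3 20 47 56 4e 6f 02 e1) = 0405 ← matches
m4: inner = H(9f d9 4a 2d 3c 24 05 b5 8d) = 03 96; tag = H(f5 b3 20 47 56 4e 6f 03 96) = 03bb

3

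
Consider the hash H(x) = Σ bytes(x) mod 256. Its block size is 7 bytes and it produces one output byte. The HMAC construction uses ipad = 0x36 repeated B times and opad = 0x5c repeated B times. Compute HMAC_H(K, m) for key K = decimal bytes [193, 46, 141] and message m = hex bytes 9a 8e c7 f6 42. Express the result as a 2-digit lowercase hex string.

19

Key decimal bytes [193, 46, 141] = c1 2e 8d is 3 bytes ≤ B = 7; zero-pad to 7 bytes: K' = c1 2e 8d 00 00 00 00.
K' ⊕ ipad = f7 18 bb 36 36 36 36.  K' ⊕ opad = 9d 72 d1 5c 5c 5c 5c.
Inner input = (K'⊕ipad) ∥ m = f7 18 bb 36 36 36 36 ∥ 9a 8e c7 f6 42.
Inner hash: sum = 247+24+187+54+54+54+54+154+142+199+246+66 = 1481; mod 256 = 201 → c9.
Outer input = (K'⊕opad) ∥ inner = 9d 72 d1 5c 5c 5c 5c ∥ c9.
Outer hash (tag): sum = 157+114+209+92+92+92+92+201 = 1049; mod 256 = 25 → 19.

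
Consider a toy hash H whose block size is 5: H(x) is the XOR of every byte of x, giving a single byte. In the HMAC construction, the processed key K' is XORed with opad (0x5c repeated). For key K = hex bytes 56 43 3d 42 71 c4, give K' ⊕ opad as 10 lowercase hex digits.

Key hex bytes 56 43 3d 42 71 c4 is 6 bytes > B = 5, so hash it first: H(key) = df, then zero-pad to 5 bytes: K' = df 00 00 00 00.
XOR each byte with 0x5c: df⊕5c=83, 00⊕5c=5c, 00⊕5c=5c, 00⊕5c=5c, 00⊕5c=5c.

835c5c5c5c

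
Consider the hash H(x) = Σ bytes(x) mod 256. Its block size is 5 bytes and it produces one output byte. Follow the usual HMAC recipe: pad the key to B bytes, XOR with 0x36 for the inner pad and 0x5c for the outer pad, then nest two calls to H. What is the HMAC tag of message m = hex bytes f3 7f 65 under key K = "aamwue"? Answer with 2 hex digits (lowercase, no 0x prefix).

Key "aamwue" = 61 61 6d 77 75 65 is 6 bytes > B = 5, so hash it first: H(key) = 80, then zero-pad to 5 bytes: K' = 80 00 00 00 00.
K' ⊕ ipad = b6 36 36 36 36.  K' ⊕ opad = dc 5c 5c 5c 5c.
Inner input = (K'⊕ipad) ∥ m = b6 36 36 36 36 ∥ f3 7f 65.
Inner hash: sum = 182+54+54+54+54+243+127+101 = 869; mod 256 = 101 → 65.
Outer input = (K'⊕opad) ∥ inner = dc 5c 5c 5c 5c ∥ 65.
Outer hash (tag): sum = 220+92+92+92+92+101 = 689; mod 256 = 177 → b1.

b1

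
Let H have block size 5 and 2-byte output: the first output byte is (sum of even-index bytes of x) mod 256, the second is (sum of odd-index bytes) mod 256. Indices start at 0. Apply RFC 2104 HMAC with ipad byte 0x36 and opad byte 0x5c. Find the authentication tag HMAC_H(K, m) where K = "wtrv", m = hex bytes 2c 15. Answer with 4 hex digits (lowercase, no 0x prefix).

Key "wtrv" = 77 74 72 76 is 4 bytes ≤ B = 5; zero-pad to 5 bytes: K' = 77 74 72 76 00.
K' ⊕ ipad = 41 42 44 40 36.  K' ⊕ opad = 2b 28 2e 2a 5c.
Inner input = (K'⊕ipad) ∥ m = 41 42 44 40 36 ∥ 2c 15.
Inner hash: even-index sum = 208 mod 256 = 208; odd-index sum = 174 mod 256 = 174 → d0 ae.
Outer input = (K'⊕opad) ∥ inner = 2b 28 2e 2a 5c ∥ d0 ae.
Outer hash (tag): even-index sum = 355 mod 256 = 99; odd-index sum = 290 mod 256 = 34 → 63 22.

6322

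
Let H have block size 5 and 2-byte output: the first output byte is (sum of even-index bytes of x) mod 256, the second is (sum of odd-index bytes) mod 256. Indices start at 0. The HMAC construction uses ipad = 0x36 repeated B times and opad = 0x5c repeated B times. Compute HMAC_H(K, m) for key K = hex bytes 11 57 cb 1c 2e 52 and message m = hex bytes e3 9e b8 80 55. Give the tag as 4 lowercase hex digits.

27bb

Key hex bytes 11 57 cb 1c 2e 52 is 6 bytes > B = 5, so hash it first: H(key) = 0a c5, then zero-pad to 5 bytes: K' = 0a c5 00 00 00.
K' ⊕ ipad = 3c f3 36 36 36.  K' ⊕ opad = 56 99 5c 5c 5c.
Inner input = (K'⊕ipad) ∥ m = 3c f3 36 36 36 ∥ e3 9e b8 80 55.
Inner hash: even-index sum = 454 mod 256 = 198; odd-index sum = 793 mod 256 = 25 → c6 19.
Outer input = (K'⊕opad) ∥ inner = 56 99 5c 5c 5c ∥ c6 19.
Outer hash (tag): even-index sum = 295 mod 256 = 39; odd-index sum = 443 mod 256 = 187 → 27 bb.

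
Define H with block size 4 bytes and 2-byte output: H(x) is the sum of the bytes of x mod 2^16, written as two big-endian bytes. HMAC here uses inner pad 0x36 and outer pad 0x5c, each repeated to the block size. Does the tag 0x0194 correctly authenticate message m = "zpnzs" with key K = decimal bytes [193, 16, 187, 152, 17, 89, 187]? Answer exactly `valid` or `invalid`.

Key decimal bytes [193, 16, 187, 152, 17, 89, 187] = c1 10 bb 98 11 59 bb is 7 bytes > B = 4, so hash it first: H(key) = 03 49, then zero-pad to 4 bytes: K' = 03 49 00 00.
K' ⊕ ipad = 35 7f 36 36; K' ⊕ opad = 5f 15 5c 5c.
Inner hash: sum = 53+127+54+54+122+112+110+122+115 = 869 → 03 65.
Outer hash (recomputed tag): sum = 95+21+92+92+3+101 = 404 → 01 94.
Recomputed tag = 0194; claimed = 0194 → match.

valid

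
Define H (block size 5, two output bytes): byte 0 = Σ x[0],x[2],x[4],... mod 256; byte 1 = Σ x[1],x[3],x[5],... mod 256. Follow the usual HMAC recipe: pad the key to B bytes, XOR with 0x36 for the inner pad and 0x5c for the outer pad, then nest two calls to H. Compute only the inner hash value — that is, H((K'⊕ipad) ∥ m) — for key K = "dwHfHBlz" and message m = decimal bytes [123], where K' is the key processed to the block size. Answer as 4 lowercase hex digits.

c260

Key "dwHfHBlz" = 64 77 48 66 48 42 6c 7a is 8 bytes > B = 5, so hash it first: H(key) = 60 99, then zero-pad to 5 bytes: K' = 60 99 00 00 00.
K' ⊕ ipad = 56 af 36 36 36.
Inner input = 56 af 36 36 36 ∥ 7b.
Inner hash: even-index sum = 194 mod 256 = 194; odd-index sum = 352 mod 256 = 96 → c2 60.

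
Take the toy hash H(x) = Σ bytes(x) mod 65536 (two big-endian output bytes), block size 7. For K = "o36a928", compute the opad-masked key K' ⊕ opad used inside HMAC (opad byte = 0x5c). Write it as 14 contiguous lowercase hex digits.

336f6a3d656e64

Key "o36a928" = 6f 33 36 61 39 32 38 is exactly B = 7 bytes: K' = 6f 33 36 61 39 32 38.
XOR each byte with 0x5c: 6f⊕5c=33, 33⊕5c=6f, 36⊕5c=6a, 61⊕5c=3d, 39⊕5c=65, 32⊕5c=6e, 38⊕5c=64.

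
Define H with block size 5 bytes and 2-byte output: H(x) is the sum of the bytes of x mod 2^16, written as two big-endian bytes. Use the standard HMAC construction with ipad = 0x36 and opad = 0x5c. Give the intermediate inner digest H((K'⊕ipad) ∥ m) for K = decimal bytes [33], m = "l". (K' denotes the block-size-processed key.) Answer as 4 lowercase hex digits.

Key decimal bytes [33] = 21 is 1 byte ≤ B = 5; zero-pad to 5 bytes: K' = 21 00 00 00 00.
K' ⊕ ipad = 17 36 36 36 36.
Inner input = 17 36 36 36 36 ∥ 6c.
Inner hash: sum = 23+54+54+54+54+108 = 347 → 01 5b.

015b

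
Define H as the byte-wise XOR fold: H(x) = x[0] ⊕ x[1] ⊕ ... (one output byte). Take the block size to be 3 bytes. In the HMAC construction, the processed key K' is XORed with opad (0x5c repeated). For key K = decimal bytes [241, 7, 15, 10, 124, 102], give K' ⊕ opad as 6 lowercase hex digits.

b55c5c

Key decimal bytes [241, 7, 15, 10, 124, 102] = f1 07 0f 0a 7c 66 is 6 bytes > B = 3, so hash it first: H(key) = e9, then zero-pad to 3 bytes: K' = e9 00 00.
XOR each byte with 0x5c: e9⊕5c=b5, 00⊕5c=5c, 00⊕5c=5c.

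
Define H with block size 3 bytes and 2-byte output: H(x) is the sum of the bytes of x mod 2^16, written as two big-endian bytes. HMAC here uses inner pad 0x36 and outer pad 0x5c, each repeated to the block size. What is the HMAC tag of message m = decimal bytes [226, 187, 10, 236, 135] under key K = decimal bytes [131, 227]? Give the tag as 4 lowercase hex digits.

Key decimal bytes [131, 227] = 83 e3 is 2 bytes ≤ B = 3; zero-pad to 3 bytes: K' = 83 e3 00.
K' ⊕ ipad = b5 d5 36.  K' ⊕ opad = df bf 5c.
Inner input = (K'⊕ipad) ∥ m = b5 d5 36 ∥ e2 bb 0a ec 87.
Inner hash: sum = 181+213+54+226+187+10+236+135 = 1242 → 04 da.
Outer input = (K'⊕opad) ∥ inner = df bf 5c ∥ 04 da.
Outer hash (tag): sum = 223+191+92+4+218 = 728 → 02 d8.

02d8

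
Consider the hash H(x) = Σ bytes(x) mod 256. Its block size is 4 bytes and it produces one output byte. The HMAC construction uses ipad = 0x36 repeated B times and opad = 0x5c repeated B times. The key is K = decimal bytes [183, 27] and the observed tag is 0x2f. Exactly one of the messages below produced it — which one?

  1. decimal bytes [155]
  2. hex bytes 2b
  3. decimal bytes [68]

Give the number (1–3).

Key decimal bytes [183, 27] = b7 1b is 2 bytes ≤ B = 4; zero-pad to 4 bytes: K' = b7 1b 00 00.
K' ⊕ ipad = 81 2d 36 36; K' ⊕ opad = eb 47 5c 5c.
m1: inner = H(81 2d 36 36 9b) = b5; tag = H(eb 47 5c 5c b5) = 9f
m2: inner = H(81 2d 36 36 2b) = 45; tag = H(eb 47 5c 5c 45) = 2f ← matches
m3: inner = H(81 2d 36 36 44) = 5e; tag = H(eb 47 5c 5c 5e) = 48

2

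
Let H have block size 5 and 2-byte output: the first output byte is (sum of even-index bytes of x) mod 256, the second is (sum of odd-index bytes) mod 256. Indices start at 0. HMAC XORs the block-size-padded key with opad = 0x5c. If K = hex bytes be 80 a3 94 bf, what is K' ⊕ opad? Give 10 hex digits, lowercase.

e2dcffc8e3

Key hex bytes be 80 a3 94 bf is exactly B = 5 bytes: K' = be 80 a3 94 bf.
XOR each byte with 0x5c: be⊕5c=e2, 80⊕5c=dc, a3⊕5c=ff, 94⊕5c=c8, bf⊕5c=e3.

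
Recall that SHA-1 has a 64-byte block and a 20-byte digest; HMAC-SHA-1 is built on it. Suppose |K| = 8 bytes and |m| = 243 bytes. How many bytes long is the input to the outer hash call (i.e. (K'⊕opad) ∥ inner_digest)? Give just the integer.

84

Key is 8 ≤ 64 bytes, zero-padded: |K'| = 64.
Outer input = (K'⊕opad) ∥ H(inner) → 64 + 20 = 84 bytes.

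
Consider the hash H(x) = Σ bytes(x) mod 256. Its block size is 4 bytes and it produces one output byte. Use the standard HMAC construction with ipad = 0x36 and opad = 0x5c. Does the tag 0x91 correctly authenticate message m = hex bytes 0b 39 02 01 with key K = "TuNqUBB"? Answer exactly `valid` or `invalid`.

Key "TuNqUBB" = 54 75 4e 71 55 42 42 is 7 bytes > B = 4, so hash it first: H(key) = 61, then zero-pad to 4 bytes: K' = 61 00 00 00.
K' ⊕ ipad = 57 36 36 36; K' ⊕ opad = 3d 5c 5c 5c.
Inner hash: sum = 87+54+54+54+11+57+2+1 = 320; mod 256 = 64 → 40.
Outer hash (recomputed tag): sum = 61+92+92+92+64 = 401; mod 256 = 145 → 91.
Recomputed tag = 91; claimed = 91 → match.

valid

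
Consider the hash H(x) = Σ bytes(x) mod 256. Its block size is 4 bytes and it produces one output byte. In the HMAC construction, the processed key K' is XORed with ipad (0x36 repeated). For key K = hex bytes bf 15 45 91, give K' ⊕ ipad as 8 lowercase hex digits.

892373a7

Key hex bytes bf 15 45 91 is exactly B = 4 bytes: K' = bf 15 45 91.
XOR each byte with 0x36: bf⊕36=89, 15⊕36=23, 45⊕36=73, 91⊕36=a7.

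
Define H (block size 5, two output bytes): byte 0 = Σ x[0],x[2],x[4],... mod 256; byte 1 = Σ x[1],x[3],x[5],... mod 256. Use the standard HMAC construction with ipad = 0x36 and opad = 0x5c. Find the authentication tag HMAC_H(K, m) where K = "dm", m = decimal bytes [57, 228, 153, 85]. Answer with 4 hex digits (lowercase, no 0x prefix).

5384

Key "dm" = 64 6d is 2 bytes ≤ B = 5; zero-pad to 5 bytes: K' = 64 6d 00 00 00.
K' ⊕ ipad = 52 5b 36 36 36.  K' ⊕ opad = 38 31 5c 5c 5c.
Inner input = (K'⊕ipad) ∥ m = 52 5b 36 36 36 ∥ 39 e4 99 55.
Inner hash: even-index sum = 503 mod 256 = 247; odd-index sum = 355 mod 256 = 99 → f7 63.
Outer input = (K'⊕opad) ∥ inner = 38 31 5c 5c 5c ∥ f7 63.
Outer hash (tag): even-index sum = 339 mod 256 = 83; odd-index sum = 388 mod 256 = 132 → 53 84.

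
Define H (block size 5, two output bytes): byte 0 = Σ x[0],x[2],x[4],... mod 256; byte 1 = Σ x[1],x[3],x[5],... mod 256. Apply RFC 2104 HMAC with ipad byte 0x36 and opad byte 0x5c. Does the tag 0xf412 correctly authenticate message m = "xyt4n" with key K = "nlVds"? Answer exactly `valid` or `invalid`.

invalid

Key "nlVds" = 6e 6c 56 64 73 is exactly B = 5 bytes: K' = 6e 6c 56 64 73.
K' ⊕ ipad = 58 5a 60 52 45; K' ⊕ opad = 32 30 0a 38 2f.
Inner hash: even-index sum = 426 mod 256 = 170; odd-index sum = 518 mod 256 = 6 → aa 06.
Outer hash (recomputed tag): even-index sum = 113 mod 256 = 113; odd-index sum = 274 mod 256 = 18 → 71 12.
Recomputed tag = 7112; claimed = f412 → mismatch.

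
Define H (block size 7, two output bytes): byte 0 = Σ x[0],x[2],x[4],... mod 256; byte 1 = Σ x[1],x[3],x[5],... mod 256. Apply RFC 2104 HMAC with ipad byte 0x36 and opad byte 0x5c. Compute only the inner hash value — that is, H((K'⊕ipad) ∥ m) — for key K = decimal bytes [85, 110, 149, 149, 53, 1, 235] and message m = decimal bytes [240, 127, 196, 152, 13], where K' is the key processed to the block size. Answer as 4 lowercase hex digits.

fdf3

Key decimal bytes [85, 110, 149, 149, 53, 1, 235] = 55 6e 95 95 35 01 eb is exactly B = 7 bytes: K' = 55 6e 95 95 35 01 eb.
K' ⊕ ipad = 63 58 a3 a3 03 37 dd.
Inner input = 63 58 a3 a3 03 37 dd ∥ f0 7f c4 98 0d.
Inner hash: even-index sum = 765 mod 256 = 253; odd-index sum = 755 mod 256 = 243 → fd f3.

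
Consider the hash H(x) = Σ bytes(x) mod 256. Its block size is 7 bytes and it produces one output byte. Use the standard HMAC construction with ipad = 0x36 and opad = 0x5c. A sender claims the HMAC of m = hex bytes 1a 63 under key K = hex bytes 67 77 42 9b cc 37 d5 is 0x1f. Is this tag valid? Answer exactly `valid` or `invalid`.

invalid

Key hex bytes 67 77 42 9b cc 37 d5 is exactly B = 7 bytes: K' = 67 77 42 9b cc 37 d5.
K' ⊕ ipad = 51 41 74 ad fa 01 e3; K' ⊕ opad = 3b 2b 1e c7 90 6b 89.
Inner hash: sum = 81+65+116+173+250+1+227+26+99 = 1038; mod 256 = 14 → 0e.
Outer hash (recomputed tag): sum = 59+43+30+199+144+107+137+14 = 733; mod 256 = 221 → dd.
Recomputed tag = dd; claimed = 1f → mismatch.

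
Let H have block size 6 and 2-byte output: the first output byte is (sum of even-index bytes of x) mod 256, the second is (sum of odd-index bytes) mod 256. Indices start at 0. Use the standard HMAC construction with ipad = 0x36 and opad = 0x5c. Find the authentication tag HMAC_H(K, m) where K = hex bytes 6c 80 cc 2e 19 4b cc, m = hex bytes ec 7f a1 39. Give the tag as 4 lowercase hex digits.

1d50

Key hex bytes 6c 80 cc 2e 19 4b cc is 7 bytes > B = 6, so hash it first: H(key) = 1d f9, then zero-pad to 6 bytes: K' = 1d f9 00 00 00 00.
K' ⊕ ipad = 2b cf 36 36 36 36.  K' ⊕ opad = 41 a5 5c 5c 5c 5c.
Inner input = (K'⊕ipad) ∥ m = 2b cf 36 36 36 36 ∥ ec 7f a1 39.
Inner hash: even-index sum = 548 mod 256 = 36; odd-index sum = 499 mod 256 = 243 → 24 f3.
Outer input = (K'⊕opad) ∥ inner = 41 a5 5c 5c 5c 5c ∥ 24 f3.
Outer hash (tag): even-index sum = 285 mod 256 = 29; odd-index sum = 592 mod 256 = 80 → 1d 50.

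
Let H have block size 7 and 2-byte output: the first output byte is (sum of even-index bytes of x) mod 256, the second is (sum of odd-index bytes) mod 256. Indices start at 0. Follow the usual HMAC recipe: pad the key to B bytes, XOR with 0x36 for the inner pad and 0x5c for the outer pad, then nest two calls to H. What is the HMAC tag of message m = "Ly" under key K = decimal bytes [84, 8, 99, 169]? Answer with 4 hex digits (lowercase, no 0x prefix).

Key decimal bytes [84, 8, 99, 169] = 54 08 63 a9 is 4 bytes ≤ B = 7; zero-pad to 7 bytes: K' = 54 08 63 a9 00 00 00.
K' ⊕ ipad = 62 3e 55 9f 36 36 36.  K' ⊕ opad = 08 54 3f f5 5c 5c 5c.
Inner input = (K'⊕ipad) ∥ m = 62 3e 55 9f 36 36 36 ∥ 4c 79.
Inner hash: even-index sum = 412 mod 256 = 156; odd-index sum = 351 mod 256 = 95 → 9c 5f.
Outer input = (K'⊕opad) ∥ inner = 08 54 3f f5 5c 5c 5c ∥ 9c 5f.
Outer hash (tag): even-index sum = 350 mod 256 = 94; odd-index sum = 577 mod 256 = 65 → 5e 41.

5e41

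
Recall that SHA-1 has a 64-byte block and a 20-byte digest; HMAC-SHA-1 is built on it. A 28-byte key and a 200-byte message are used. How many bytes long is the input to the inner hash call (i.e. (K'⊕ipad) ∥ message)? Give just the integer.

264

Key is 28 ≤ 64 bytes, zero-padded: |K'| = 64.
Inner input = (K'⊕ipad) ∥ m → 64 + 200 = 264 bytes.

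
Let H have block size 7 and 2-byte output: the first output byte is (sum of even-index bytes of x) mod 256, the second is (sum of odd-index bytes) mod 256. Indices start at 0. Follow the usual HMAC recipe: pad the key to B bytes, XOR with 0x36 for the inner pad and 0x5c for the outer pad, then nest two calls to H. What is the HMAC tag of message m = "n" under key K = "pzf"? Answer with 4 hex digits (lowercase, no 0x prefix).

Key "pzf" = 70 7a 66 is 3 bytes ≤ B = 7; zero-pad to 7 bytes: K' = 70 7a 66 00 00 00 00.
K' ⊕ ipad = 46 4c 50 36 36 36 36.  K' ⊕ opad = 2c 26 3a 5c 5c 5c 5c.
Inner input = (K'⊕ipad) ∥ m = 46 4c 50 36 36 36 36 ∥ 6e.
Inner hash: even-index sum = 258 mod 256 = 2; odd-index sum = 294 mod 256 = 38 → 02 26.
Outer input = (K'⊕opad) ∥ inner = 2c 26 3a 5c 5c 5c 5c ∥ 02 26.
Outer hash (tag): even-index sum = 324 mod 256 = 68; odd-index sum = 224 mod 256 = 224 → 44 e0.

44e0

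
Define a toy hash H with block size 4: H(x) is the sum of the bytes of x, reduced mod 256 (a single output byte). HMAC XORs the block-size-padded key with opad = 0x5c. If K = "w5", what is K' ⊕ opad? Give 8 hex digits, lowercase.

Key "w5" = 77 35 is 2 bytes ≤ B = 4; zero-pad to 4 bytes: K' = 77 35 00 00.
XOR each byte with 0x5c: 77⊕5c=2b, 35⊕5c=69, 00⊕5c=5c, 00⊕5c=5c.

2b695c5c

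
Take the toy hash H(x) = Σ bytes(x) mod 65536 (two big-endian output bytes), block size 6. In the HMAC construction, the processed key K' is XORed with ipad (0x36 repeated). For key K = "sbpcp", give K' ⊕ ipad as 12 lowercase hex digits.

455446554636

Key "sbpcp" = 73 62 70 63 70 is 5 bytes ≤ B = 6; zero-pad to 6 bytes: K' = 73 62 70 63 70 00.
XOR each byte with 0x36: 73⊕36=45, 62⊕36=54, 70⊕36=46, 63⊕36=55, 70⊕36=46, 00⊕36=36.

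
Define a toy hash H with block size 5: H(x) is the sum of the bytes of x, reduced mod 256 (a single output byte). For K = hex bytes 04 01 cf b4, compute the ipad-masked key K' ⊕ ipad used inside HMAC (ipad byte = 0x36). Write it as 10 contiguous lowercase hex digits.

3237f98236

Key hex bytes 04 01 cf b4 is 4 bytes ≤ B = 5; zero-pad to 5 bytes: K' = 04 01 cf b4 00.
XOR each byte with 0x36: 04⊕36=32, 01⊕36=37, cf⊕36=f9, b4⊕36=82, 00⊕36=36.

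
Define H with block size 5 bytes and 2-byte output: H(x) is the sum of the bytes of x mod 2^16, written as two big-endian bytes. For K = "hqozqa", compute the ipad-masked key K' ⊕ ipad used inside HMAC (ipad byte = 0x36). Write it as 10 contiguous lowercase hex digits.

Key "hqozqa" = 68 71 6f 7a 71 61 is 6 bytes > B = 5, so hash it first: H(key) = 02 94, then zero-pad to 5 bytes: K' = 02 94 00 00 00.
XOR each byte with 0x36: 02⊕36=34, 94⊕36=a2, 00⊕36=36, 00⊕36=36, 00⊕36=36.

34a2363636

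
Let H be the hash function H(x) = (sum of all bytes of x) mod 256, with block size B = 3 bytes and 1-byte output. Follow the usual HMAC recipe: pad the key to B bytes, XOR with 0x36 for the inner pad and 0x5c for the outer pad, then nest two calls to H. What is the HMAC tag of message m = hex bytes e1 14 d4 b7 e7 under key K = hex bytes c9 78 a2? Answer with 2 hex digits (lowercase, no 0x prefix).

ff

Key hex bytes c9 78 a2 is exactly B = 3 bytes: K' = c9 78 a2.
K' ⊕ ipad = ff 4e 94.  K' ⊕ opad = 95 24 fe.
Inner input = (K'⊕ipad) ∥ m = ff 4e 94 ∥ e1 14 d4 b7 e7.
Inner hash: sum = 255+78+148+225+20+212+183+231 = 1352; mod 256 = 72 → 48.
Outer input = (K'⊕opad) ∥ inner = 95 24 fe ∥ 48.
Outer hash (tag): sum = 149+36+254+72 = 511; mod 256 = 255 → ff.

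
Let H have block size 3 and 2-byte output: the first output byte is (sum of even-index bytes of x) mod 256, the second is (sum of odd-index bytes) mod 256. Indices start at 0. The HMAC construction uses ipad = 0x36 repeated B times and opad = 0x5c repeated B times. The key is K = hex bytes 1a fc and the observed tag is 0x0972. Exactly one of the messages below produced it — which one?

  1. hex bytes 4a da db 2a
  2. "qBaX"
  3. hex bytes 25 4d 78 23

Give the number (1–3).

Key hex bytes 1a fc is 2 bytes ≤ B = 3; zero-pad to 3 bytes: K' = 1a fc 00.
K' ⊕ ipad = 2c ca 36; K' ⊕ opad = 46 a0 5c.
m1: inner = H(2c ca 36 4a da db 2a) = 66 ef; tag = H(46 a0 5c 66 ef) = 9106
m2: inner = H(2c ca 36 71 42 61 58) = fc 9c; tag = H(46 a0 5c fc 9c) = 3e9c
m3: inner = H(2c ca 36 25 4d 78 23) = d2 67; tag = H(46 a0 5c d2 67) = 0972 ← matches

3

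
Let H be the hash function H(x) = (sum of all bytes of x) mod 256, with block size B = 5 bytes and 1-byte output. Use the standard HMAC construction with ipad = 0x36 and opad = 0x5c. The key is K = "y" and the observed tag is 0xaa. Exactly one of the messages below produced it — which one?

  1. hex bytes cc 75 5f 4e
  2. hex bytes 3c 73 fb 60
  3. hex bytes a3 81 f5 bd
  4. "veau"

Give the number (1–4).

1

Key "y" = 79 is 1 byte ≤ B = 5; zero-pad to 5 bytes: K' = 79 00 00 00 00.
K' ⊕ ipad = 4f 36 36 36 36; K' ⊕ opad = 25 5c 5c 5c 5c.
m1: inner = H(4f 36 36 36 36 cc 75 5f 4e) = 15; tag = H(25 5c 5c 5c 5c 15) = aa ← matches
m2: inner = H(4f 36 36 36 36 3c 73 fb 60) = 31; tag = H(25 5c 5c 5c 5c 31) = c6
m3: inner = H(4f 36 36 36 36 a3 81 f5 bd) = fd; tag = H(25 5c 5c 5c 5c fd) = 92
m4: inner = H(4f 36 36 36 36 76 65 61 75) = d8; tag = H(25 5c 5c 5c 5c d8) = 6d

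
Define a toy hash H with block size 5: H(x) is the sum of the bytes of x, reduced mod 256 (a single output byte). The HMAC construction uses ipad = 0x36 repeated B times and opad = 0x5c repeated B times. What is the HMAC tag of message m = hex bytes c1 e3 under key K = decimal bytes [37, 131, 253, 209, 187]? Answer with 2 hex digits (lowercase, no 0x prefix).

Key decimal bytes [37, 131, 253, 209, 187] = 25 83 fd d1 bb is exactly B = 5 bytes: K' = 25 83 fd d1 bb.
K' ⊕ ipad = 13 b5 cb e7 8d.  K' ⊕ opad = 79 df a1 8d e7.
Inner input = (K'⊕ipad) ∥ m = 13 b5 cb e7 8d ∥ c1 e3.
Inner hash: sum = 19+181+203+231+141+193+227 = 1195; mod 256 = 171 → ab.
Outer input = (K'⊕opad) ∥ inner = 79 df a1 8d e7 ∥ ab.
Outer hash (tag): sum = 121+223+161+141+231+171 = 1048; mod 256 = 24 → 18.

18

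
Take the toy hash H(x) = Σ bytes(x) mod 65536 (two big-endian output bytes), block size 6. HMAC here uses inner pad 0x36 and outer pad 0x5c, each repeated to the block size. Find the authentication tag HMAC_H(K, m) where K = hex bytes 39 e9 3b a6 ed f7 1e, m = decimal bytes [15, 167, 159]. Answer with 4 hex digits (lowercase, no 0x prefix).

Key hex bytes 39 e9 3b a6 ed f7 1e is 7 bytes > B = 6, so hash it first: H(key) = 04 05, then zero-pad to 6 bytes: K' = 04 05 00 00 00 00.
K' ⊕ ipad = 32 33 36 36 36 36.  K' ⊕ opad = 58 59 5c 5c 5c 5c.
Inner input = (K'⊕ipad) ∥ m = 32 33 36 36 36 36 ∥ 0f a7 9f.
Inner hash: sum = 50+51+54+54+54+54+15+167+159 = 658 → 02 92.
Outer input = (K'⊕opad) ∥ inner = 58 59 5c 5c 5c 5c ∥ 02 92.
Outer hash (tag): sum = 88+89+92+92+92+92+2+146 = 693 → 02 b5.

02b5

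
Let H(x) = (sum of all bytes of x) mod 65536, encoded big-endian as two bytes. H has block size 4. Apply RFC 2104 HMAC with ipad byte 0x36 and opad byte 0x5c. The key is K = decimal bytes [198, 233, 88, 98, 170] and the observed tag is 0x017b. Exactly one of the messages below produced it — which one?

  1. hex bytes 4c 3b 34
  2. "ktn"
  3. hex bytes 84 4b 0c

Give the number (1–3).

Key decimal bytes [198, 233, 88, 98, 170] = c6 e9 58 62 aa is 5 bytes > B = 4, so hash it first: H(key) = 03 13, then zero-pad to 4 bytes: K' = 03 13 00 00.
K' ⊕ ipad = 35 25 36 36; K' ⊕ opad = 5f 4f 5c 5c.
m1: inner = H(35 25 36 36 4c 3b 34) = 01 81; tag = H(5f 4f 5c 5c 01 81) = 01e8
m2: inner = H(35 25 36 36 6b 74 6e) = 02 13; tag = H(5f 4f 5c 5c 02 13) = 017b ← matches
m3: inner = H(35 25 36 36 84 4b 0c) = 01 a1; tag = H(5f 4f 5c 5c 01 a1) = 0208

2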